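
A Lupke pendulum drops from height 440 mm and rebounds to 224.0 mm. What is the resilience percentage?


Resilience = h_rebound / h_drop * 100
= 224.0 / 440 * 100
= 50.9%

50.9%


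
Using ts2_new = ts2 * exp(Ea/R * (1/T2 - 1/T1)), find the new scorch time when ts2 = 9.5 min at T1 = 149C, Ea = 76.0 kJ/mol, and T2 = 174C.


Convert temperatures: T1 = 149 + 273.15 = 422.15 K, T2 = 174 + 273.15 = 447.15 K
ts2_new = 9.5 * exp(76000 / 8.314 * (1/447.15 - 1/422.15))
1/T2 - 1/T1 = -1.3244e-04
ts2_new = 2.83 min

2.83 min


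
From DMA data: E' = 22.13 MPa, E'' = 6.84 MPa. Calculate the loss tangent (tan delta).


tan delta = E'' / E'
= 6.84 / 22.13
= 0.3091

tan delta = 0.3091


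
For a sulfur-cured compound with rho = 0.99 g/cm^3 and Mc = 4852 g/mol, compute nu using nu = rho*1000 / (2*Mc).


nu = rho * 1000 / (2 * Mc)
nu = 0.99 * 1000 / (2 * 4852)
nu = 990.0 / 9704
nu = 0.1020 mol/L

0.1020 mol/L


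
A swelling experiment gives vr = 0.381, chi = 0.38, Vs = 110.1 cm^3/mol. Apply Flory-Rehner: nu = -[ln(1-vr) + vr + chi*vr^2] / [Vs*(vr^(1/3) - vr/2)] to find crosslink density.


ln(1 - vr) = ln(1 - 0.381) = -0.4797
Numerator = -((-0.4797) + 0.381 + 0.38 * 0.381^2) = 0.0435
Denominator = 110.1 * (0.381^(1/3) - 0.381/2) = 58.8430
nu = 0.0435 / 58.8430 = 7.3907e-04 mol/cm^3

7.3907e-04 mol/cm^3


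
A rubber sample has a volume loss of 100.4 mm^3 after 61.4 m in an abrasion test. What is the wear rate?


Rate = volume_loss / distance
= 100.4 / 61.4
= 1.635 mm^3/m

1.635 mm^3/m


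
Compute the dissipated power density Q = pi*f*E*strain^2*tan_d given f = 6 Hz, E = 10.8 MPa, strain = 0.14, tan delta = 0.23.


Q = pi * f * E * strain^2 * tan_d
= pi * 6 * 10.8 * 0.14^2 * 0.23
= pi * 6 * 10.8 * 0.0196 * 0.23
= 0.9177

Q = 0.9177


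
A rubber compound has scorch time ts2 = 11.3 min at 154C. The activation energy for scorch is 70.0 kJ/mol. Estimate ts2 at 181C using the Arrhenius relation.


Convert temperatures: T1 = 154 + 273.15 = 427.15 K, T2 = 181 + 273.15 = 454.15 K
ts2_new = 11.3 * exp(70000 / 8.314 * (1/454.15 - 1/427.15))
1/T2 - 1/T1 = -1.3918e-04
ts2_new = 3.5 min

3.5 min


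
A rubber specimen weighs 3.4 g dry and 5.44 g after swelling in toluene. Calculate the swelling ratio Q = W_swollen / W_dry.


Q = W_swollen / W_dry
Q = 5.44 / 3.4
Q = 1.6

Q = 1.6


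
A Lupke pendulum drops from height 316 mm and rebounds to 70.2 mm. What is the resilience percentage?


Resilience = h_rebound / h_drop * 100
= 70.2 / 316 * 100
= 22.2%

22.2%


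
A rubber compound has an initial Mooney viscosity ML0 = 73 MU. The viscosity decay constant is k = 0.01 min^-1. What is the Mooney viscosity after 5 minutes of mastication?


ML = ML0 * exp(-k * t)
ML = 73 * exp(-0.01 * 5)
ML = 73 * 0.9512
ML = 69.44 MU

69.44 MU


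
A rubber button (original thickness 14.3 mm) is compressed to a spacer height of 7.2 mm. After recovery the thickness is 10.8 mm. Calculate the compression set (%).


CS = (t0 - recovered) / (t0 - ts) * 100
= (14.3 - 10.8) / (14.3 - 7.2) * 100
= 3.5 / 7.1 * 100
= 49.3%

49.3%


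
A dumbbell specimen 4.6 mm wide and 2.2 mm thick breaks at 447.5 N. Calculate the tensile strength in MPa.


Area = width * thickness = 4.6 * 2.2 = 10.12 mm^2
TS = force / area = 447.5 / 10.12 = 44.22 MPa

44.22 MPa


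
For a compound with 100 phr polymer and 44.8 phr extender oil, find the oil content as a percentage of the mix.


Oil % = oil / (100 + oil) * 100
= 44.8 / (100 + 44.8) * 100
= 44.8 / 144.8 * 100
= 30.94%

30.94%


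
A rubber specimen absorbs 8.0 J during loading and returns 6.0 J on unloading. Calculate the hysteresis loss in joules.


Hysteresis loss = loading - unloading
= 8.0 - 6.0
= 2.0 J

2.0 J


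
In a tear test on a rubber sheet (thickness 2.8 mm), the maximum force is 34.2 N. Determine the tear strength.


Tear strength = force / thickness
= 34.2 / 2.8
= 12.21 N/mm

12.21 N/mm


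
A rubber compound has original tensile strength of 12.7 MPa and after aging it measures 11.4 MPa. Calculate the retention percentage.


Retention = aged / original * 100
= 11.4 / 12.7 * 100
= 89.8%

89.8%


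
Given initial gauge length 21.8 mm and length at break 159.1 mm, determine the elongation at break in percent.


Elongation = (Lf - L0) / L0 * 100
= (159.1 - 21.8) / 21.8 * 100
= 137.3 / 21.8 * 100
= 629.8%

629.8%


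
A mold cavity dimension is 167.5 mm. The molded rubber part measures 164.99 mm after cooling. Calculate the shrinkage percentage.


Shrinkage = (mold - part) / mold * 100
= (167.5 - 164.99) / 167.5 * 100
= 2.51 / 167.5 * 100
= 1.5%

1.5%


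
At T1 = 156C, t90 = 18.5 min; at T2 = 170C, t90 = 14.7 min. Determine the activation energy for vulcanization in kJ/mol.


T1 = 429.15 K, T2 = 443.15 K
1/T1 - 1/T2 = 7.3615e-05
ln(t1/t2) = ln(18.5/14.7) = 0.2299
Ea = 8.314 * 0.2299 / 7.3615e-05 = 25967.1761 J/mol
Ea = 25.97 kJ/mol

25.97 kJ/mol


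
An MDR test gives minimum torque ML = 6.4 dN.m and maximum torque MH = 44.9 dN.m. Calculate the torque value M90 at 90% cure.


M90 = ML + 0.9 * (MH - ML)
M90 = 6.4 + 0.9 * (44.9 - 6.4)
M90 = 6.4 + 0.9 * 38.5
M90 = 41.05 dN.m

41.05 dN.m


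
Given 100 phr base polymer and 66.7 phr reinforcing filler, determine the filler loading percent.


Filler % = filler / (rubber + filler) * 100
= 66.7 / (100 + 66.7) * 100
= 66.7 / 166.7 * 100
= 40.01%

40.01%


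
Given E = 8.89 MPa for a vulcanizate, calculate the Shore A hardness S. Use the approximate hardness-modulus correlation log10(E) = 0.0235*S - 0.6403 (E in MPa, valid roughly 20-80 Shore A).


log10(E) = 0.0235*S - 0.6403  =>  S = (log10(E) + 0.6403) / 0.0235
log10(8.89) = 0.948902
S = (0.948902 + 0.6403) / 0.0235 = 1.589202 / 0.0235
S = 67.6

Shore A = 67.6


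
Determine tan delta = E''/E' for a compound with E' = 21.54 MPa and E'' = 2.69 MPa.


tan delta = E'' / E'
= 2.69 / 21.54
= 0.1249

tan delta = 0.1249


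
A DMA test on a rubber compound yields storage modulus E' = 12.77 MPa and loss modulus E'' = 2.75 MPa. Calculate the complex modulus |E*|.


|E*| = sqrt(E'^2 + E''^2)
= sqrt(12.77^2 + 2.75^2)
= sqrt(163.0729 + 7.5625)
= 13.063 MPa

13.063 MPa


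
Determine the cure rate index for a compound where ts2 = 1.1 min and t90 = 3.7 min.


CRI = 100 / (t90 - ts2)
= 100 / (3.7 - 1.1)
= 100 / 2.6
= 38.46 min^-1

38.46 min^-1


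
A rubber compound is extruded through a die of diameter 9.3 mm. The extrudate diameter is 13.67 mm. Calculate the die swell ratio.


Die swell ratio = D_extrudate / D_die
= 13.67 / 9.3
= 1.47

Die swell = 1.47


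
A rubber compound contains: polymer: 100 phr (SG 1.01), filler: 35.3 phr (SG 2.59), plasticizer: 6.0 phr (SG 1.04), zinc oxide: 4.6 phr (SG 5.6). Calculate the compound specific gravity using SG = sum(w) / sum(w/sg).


Sum of weights = 145.9
Volume contributions:
  polymer: 100/1.01 = 99.0099
  filler: 35.3/2.59 = 13.6293
  plasticizer: 6.0/1.04 = 5.7692
  zinc oxide: 4.6/5.6 = 0.8214
Sum of volumes = 119.2299
SG = 145.9 / 119.2299 = 1.224

SG = 1.224


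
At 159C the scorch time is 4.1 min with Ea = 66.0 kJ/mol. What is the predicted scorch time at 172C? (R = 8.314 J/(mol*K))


Convert temperatures: T1 = 159 + 273.15 = 432.15 K, T2 = 172 + 273.15 = 445.15 K
ts2_new = 4.1 * exp(66000 / 8.314 * (1/445.15 - 1/432.15))
1/T2 - 1/T1 = -6.7578e-05
ts2_new = 2.4 min

2.4 min


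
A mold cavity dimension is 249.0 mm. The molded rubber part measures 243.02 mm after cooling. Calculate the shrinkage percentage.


Shrinkage = (mold - part) / mold * 100
= (249.0 - 243.02) / 249.0 * 100
= 5.98 / 249.0 * 100
= 2.4%

2.4%


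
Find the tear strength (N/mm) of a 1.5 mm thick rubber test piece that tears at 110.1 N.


Tear strength = force / thickness
= 110.1 / 1.5
= 73.4 N/mm

73.4 N/mm


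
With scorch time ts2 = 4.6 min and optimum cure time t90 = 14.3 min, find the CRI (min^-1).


CRI = 100 / (t90 - ts2)
= 100 / (14.3 - 4.6)
= 100 / 9.7
= 10.31 min^-1

10.31 min^-1


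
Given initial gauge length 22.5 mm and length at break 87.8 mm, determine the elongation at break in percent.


Elongation = (Lf - L0) / L0 * 100
= (87.8 - 22.5) / 22.5 * 100
= 65.3 / 22.5 * 100
= 290.2%

290.2%


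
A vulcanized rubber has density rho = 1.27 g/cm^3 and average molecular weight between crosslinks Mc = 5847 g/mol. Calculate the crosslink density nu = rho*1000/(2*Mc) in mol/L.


nu = rho * 1000 / (2 * Mc)
nu = 1.27 * 1000 / (2 * 5847)
nu = 1270.0 / 11694
nu = 0.1086 mol/L

0.1086 mol/L


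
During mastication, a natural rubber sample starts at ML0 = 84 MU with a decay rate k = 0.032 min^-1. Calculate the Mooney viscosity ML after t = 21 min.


ML = ML0 * exp(-k * t)
ML = 84 * exp(-0.032 * 21)
ML = 84 * 0.5107
ML = 42.9 MU

42.9 MU


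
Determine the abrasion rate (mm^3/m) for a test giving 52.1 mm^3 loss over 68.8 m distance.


Rate = volume_loss / distance
= 52.1 / 68.8
= 0.757 mm^3/m

0.757 mm^3/m


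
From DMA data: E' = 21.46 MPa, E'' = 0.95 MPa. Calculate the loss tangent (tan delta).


tan delta = E'' / E'
= 0.95 / 21.46
= 0.0443

tan delta = 0.0443


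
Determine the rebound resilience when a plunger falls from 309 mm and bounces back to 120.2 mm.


Resilience = h_rebound / h_drop * 100
= 120.2 / 309 * 100
= 38.9%

38.9%


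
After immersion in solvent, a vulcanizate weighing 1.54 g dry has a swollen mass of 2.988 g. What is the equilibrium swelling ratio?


Q = W_swollen / W_dry
Q = 2.988 / 1.54
Q = 1.94

Q = 1.94


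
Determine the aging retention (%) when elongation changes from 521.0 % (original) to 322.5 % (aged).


Retention = aged / original * 100
= 322.5 / 521.0 * 100
= 61.9%

61.9%


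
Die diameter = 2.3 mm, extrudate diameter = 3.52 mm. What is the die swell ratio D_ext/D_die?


Die swell ratio = D_extrudate / D_die
= 3.52 / 2.3
= 1.53

Die swell = 1.53


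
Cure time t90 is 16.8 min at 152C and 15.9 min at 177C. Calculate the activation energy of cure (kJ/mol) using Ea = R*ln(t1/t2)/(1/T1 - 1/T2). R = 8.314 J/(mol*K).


T1 = 425.15 K, T2 = 450.15 K
1/T1 - 1/T2 = 1.3063e-04
ln(t1/t2) = ln(16.8/15.9) = 0.0551
Ea = 8.314 * 0.0551 / 1.3063e-04 = 3504.3211 J/mol
Ea = 3.5 kJ/mol

3.5 kJ/mol


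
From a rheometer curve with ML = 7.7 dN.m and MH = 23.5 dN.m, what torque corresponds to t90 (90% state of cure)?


M90 = ML + 0.9 * (MH - ML)
M90 = 7.7 + 0.9 * (23.5 - 7.7)
M90 = 7.7 + 0.9 * 15.8
M90 = 21.92 dN.m

21.92 dN.m


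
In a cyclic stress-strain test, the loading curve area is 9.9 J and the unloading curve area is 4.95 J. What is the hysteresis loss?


Hysteresis loss = loading - unloading
= 9.9 - 4.95
= 4.95 J

4.95 J


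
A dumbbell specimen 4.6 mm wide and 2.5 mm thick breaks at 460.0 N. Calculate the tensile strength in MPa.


Area = width * thickness = 4.6 * 2.5 = 11.5 mm^2
TS = force / area = 460.0 / 11.5 = 40.0 MPa

40.0 MPa


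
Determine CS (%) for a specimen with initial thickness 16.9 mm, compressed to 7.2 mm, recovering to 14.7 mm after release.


CS = (t0 - recovered) / (t0 - ts) * 100
= (16.9 - 14.7) / (16.9 - 7.2) * 100
= 2.2 / 9.7 * 100
= 22.7%

22.7%


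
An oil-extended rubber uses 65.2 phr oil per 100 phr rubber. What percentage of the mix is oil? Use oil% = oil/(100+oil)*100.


Oil % = oil / (100 + oil) * 100
= 65.2 / (100 + 65.2) * 100
= 65.2 / 165.2 * 100
= 39.47%

39.47%


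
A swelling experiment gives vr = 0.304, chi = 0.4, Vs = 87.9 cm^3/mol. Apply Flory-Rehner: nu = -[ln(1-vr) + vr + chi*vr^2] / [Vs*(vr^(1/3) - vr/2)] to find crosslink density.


ln(1 - vr) = ln(1 - 0.304) = -0.3624
Numerator = -((-0.3624) + 0.304 + 0.4 * 0.304^2) = 0.0214
Denominator = 87.9 * (0.304^(1/3) - 0.304/2) = 45.7427
nu = 0.0214 / 45.7427 = 4.6869e-04 mol/cm^3

4.6869e-04 mol/cm^3


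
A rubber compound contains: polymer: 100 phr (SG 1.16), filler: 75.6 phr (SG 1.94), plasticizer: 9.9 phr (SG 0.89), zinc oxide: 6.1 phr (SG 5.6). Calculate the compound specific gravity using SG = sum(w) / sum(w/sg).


Sum of weights = 191.6
Volume contributions:
  polymer: 100/1.16 = 86.2069
  filler: 75.6/1.94 = 38.9691
  plasticizer: 9.9/0.89 = 11.1236
  zinc oxide: 6.1/5.6 = 1.0893
Sum of volumes = 137.3888
SG = 191.6 / 137.3888 = 1.395

SG = 1.395


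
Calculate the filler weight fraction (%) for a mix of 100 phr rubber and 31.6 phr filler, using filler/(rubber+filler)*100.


Filler % = filler / (rubber + filler) * 100
= 31.6 / (100 + 31.6) * 100
= 31.6 / 131.6 * 100
= 24.01%

24.01%


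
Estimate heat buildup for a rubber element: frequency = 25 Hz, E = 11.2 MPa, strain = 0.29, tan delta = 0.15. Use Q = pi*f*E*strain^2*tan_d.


Q = pi * f * E * strain^2 * tan_d
= pi * 25 * 11.2 * 0.29^2 * 0.15
= pi * 25 * 11.2 * 0.0841 * 0.15
= 11.0967

Q = 11.0967


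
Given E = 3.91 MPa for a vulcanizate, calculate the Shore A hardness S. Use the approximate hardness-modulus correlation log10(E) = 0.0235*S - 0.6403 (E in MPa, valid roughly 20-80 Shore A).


log10(E) = 0.0235*S - 0.6403  =>  S = (log10(E) + 0.6403) / 0.0235
log10(3.91) = 0.592177
S = (0.592177 + 0.6403) / 0.0235 = 1.232477 / 0.0235
S = 52.4

Shore A = 52.4


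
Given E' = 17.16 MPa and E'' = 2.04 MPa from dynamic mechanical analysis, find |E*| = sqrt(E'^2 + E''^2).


|E*| = sqrt(E'^2 + E''^2)
= sqrt(17.16^2 + 2.04^2)
= sqrt(294.4656 + 4.1616)
= 17.281 MPa

17.281 MPa


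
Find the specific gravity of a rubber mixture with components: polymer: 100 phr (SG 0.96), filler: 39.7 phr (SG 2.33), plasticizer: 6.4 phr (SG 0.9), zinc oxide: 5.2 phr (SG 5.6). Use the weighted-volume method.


Sum of weights = 151.3
Volume contributions:
  polymer: 100/0.96 = 104.1667
  filler: 39.7/2.33 = 17.0386
  plasticizer: 6.4/0.9 = 7.1111
  zinc oxide: 5.2/5.6 = 0.9286
Sum of volumes = 129.2450
SG = 151.3 / 129.2450 = 1.171

SG = 1.171


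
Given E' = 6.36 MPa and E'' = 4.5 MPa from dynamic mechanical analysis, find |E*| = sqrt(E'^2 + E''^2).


|E*| = sqrt(E'^2 + E''^2)
= sqrt(6.36^2 + 4.5^2)
= sqrt(40.4496 + 20.2500)
= 7.791 MPa

7.791 MPa


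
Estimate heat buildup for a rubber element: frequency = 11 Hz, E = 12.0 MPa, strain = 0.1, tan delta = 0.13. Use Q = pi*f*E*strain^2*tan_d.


Q = pi * f * E * strain^2 * tan_d
= pi * 11 * 12.0 * 0.1^2 * 0.13
= pi * 11 * 12.0 * 0.0100 * 0.13
= 0.5391

Q = 0.5391


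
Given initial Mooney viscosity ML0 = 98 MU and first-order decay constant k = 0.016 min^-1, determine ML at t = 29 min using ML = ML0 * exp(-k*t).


ML = ML0 * exp(-k * t)
ML = 98 * exp(-0.016 * 29)
ML = 98 * 0.6288
ML = 61.62 MU

61.62 MU


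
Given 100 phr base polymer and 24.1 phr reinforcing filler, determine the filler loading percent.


Filler % = filler / (rubber + filler) * 100
= 24.1 / (100 + 24.1) * 100
= 24.1 / 124.1 * 100
= 19.42%

19.42%


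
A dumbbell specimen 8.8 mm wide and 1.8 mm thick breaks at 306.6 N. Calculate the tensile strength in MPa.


Area = width * thickness = 8.8 * 1.8 = 15.84 mm^2
TS = force / area = 306.6 / 15.84 = 19.36 MPa

19.36 MPa


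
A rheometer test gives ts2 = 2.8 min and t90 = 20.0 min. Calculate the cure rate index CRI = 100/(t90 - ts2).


CRI = 100 / (t90 - ts2)
= 100 / (20.0 - 2.8)
= 100 / 17.2
= 5.81 min^-1

5.81 min^-1


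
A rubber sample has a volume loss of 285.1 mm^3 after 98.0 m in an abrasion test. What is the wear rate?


Rate = volume_loss / distance
= 285.1 / 98.0
= 2.909 mm^3/m

2.909 mm^3/m


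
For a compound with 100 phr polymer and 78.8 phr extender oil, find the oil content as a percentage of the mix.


Oil % = oil / (100 + oil) * 100
= 78.8 / (100 + 78.8) * 100
= 78.8 / 178.8 * 100
= 44.07%

44.07%


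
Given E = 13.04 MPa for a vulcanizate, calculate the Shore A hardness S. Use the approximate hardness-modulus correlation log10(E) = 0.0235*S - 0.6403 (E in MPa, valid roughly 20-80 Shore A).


log10(E) = 0.0235*S - 0.6403  =>  S = (log10(E) + 0.6403) / 0.0235
log10(13.04) = 1.115278
S = (1.115278 + 0.6403) / 0.0235 = 1.755578 / 0.0235
S = 74.7

Shore A = 74.7


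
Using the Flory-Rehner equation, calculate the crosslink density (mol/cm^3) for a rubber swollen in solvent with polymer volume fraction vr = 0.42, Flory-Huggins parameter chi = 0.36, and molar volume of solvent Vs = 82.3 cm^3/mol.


ln(1 - vr) = ln(1 - 0.42) = -0.5447
Numerator = -((-0.5447) + 0.42 + 0.36 * 0.42^2) = 0.0612
Denominator = 82.3 * (0.42^(1/3) - 0.42/2) = 44.3504
nu = 0.0612 / 44.3504 = 0.0014 mol/cm^3

0.0014 mol/cm^3


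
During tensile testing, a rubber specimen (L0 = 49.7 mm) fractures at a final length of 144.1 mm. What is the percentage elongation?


Elongation = (Lf - L0) / L0 * 100
= (144.1 - 49.7) / 49.7 * 100
= 94.4 / 49.7 * 100
= 189.9%

189.9%


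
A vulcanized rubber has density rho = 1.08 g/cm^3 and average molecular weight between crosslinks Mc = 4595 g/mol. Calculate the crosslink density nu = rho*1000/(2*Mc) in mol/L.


nu = rho * 1000 / (2 * Mc)
nu = 1.08 * 1000 / (2 * 4595)
nu = 1080.0 / 9190
nu = 0.1175 mol/L

0.1175 mol/L


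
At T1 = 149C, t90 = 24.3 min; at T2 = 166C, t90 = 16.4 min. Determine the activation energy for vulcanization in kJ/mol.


T1 = 422.15 K, T2 = 439.15 K
1/T1 - 1/T2 = 9.1700e-05
ln(t1/t2) = ln(24.3/16.4) = 0.3932
Ea = 8.314 * 0.3932 / 9.1700e-05 = 35649.1175 J/mol
Ea = 35.65 kJ/mol

35.65 kJ/mol


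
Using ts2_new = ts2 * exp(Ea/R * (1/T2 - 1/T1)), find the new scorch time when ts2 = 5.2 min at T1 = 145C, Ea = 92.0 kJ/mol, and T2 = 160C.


Convert temperatures: T1 = 145 + 273.15 = 418.15 K, T2 = 160 + 273.15 = 433.15 K
ts2_new = 5.2 * exp(92000 / 8.314 * (1/433.15 - 1/418.15))
1/T2 - 1/T1 = -8.2817e-05
ts2_new = 2.08 min

2.08 min


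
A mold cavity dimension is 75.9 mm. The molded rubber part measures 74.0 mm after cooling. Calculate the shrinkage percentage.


Shrinkage = (mold - part) / mold * 100
= (75.9 - 74.0) / 75.9 * 100
= 1.9 / 75.9 * 100
= 2.5%

2.5%


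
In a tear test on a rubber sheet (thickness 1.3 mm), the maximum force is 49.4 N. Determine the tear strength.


Tear strength = force / thickness
= 49.4 / 1.3
= 38.0 N/mm

38.0 N/mm


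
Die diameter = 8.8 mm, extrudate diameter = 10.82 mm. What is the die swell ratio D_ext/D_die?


Die swell ratio = D_extrudate / D_die
= 10.82 / 8.8
= 1.23

Die swell = 1.23


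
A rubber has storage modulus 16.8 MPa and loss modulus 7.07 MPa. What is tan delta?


tan delta = E'' / E'
= 7.07 / 16.8
= 0.4208

tan delta = 0.4208


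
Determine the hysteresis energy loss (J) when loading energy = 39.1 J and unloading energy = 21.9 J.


Hysteresis loss = loading - unloading
= 39.1 - 21.9
= 17.2 J

17.2 J


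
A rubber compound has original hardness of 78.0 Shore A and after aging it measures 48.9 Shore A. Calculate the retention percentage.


Retention = aged / original * 100
= 48.9 / 78.0 * 100
= 62.7%

62.7%


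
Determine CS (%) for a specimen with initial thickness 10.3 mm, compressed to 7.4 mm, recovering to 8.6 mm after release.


CS = (t0 - recovered) / (t0 - ts) * 100
= (10.3 - 8.6) / (10.3 - 7.4) * 100
= 1.7 / 2.9 * 100
= 58.6%

58.6%


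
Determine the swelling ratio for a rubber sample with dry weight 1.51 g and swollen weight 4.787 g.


Q = W_swollen / W_dry
Q = 4.787 / 1.51
Q = 3.17

Q = 3.17


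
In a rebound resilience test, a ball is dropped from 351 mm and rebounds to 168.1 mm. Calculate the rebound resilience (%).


Resilience = h_rebound / h_drop * 100
= 168.1 / 351 * 100
= 47.9%

47.9%


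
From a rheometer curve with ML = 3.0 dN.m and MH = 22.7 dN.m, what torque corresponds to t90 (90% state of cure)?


M90 = ML + 0.9 * (MH - ML)
M90 = 3.0 + 0.9 * (22.7 - 3.0)
M90 = 3.0 + 0.9 * 19.7
M90 = 20.73 dN.m

20.73 dN.m


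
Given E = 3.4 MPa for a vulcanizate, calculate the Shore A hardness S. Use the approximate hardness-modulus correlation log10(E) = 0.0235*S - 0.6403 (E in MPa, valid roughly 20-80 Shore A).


log10(E) = 0.0235*S - 0.6403  =>  S = (log10(E) + 0.6403) / 0.0235
log10(3.4) = 0.531479
S = (0.531479 + 0.6403) / 0.0235 = 1.171779 / 0.0235
S = 49.9

Shore A = 49.9


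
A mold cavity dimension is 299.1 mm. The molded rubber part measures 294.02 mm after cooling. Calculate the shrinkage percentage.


Shrinkage = (mold - part) / mold * 100
= (299.1 - 294.02) / 299.1 * 100
= 5.08 / 299.1 * 100
= 1.7%

1.7%


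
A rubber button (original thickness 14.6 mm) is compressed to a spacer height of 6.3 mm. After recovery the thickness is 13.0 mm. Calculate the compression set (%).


CS = (t0 - recovered) / (t0 - ts) * 100
= (14.6 - 13.0) / (14.6 - 6.3) * 100
= 1.6 / 8.3 * 100
= 19.3%

19.3%


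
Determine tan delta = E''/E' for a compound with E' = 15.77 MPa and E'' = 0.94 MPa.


tan delta = E'' / E'
= 0.94 / 15.77
= 0.0596

tan delta = 0.0596


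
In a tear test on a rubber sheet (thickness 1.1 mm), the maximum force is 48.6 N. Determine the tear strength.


Tear strength = force / thickness
= 48.6 / 1.1
= 44.18 N/mm

44.18 N/mm


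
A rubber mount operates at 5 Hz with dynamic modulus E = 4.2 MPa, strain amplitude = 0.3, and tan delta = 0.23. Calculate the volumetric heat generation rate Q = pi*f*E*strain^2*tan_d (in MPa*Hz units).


Q = pi * f * E * strain^2 * tan_d
= pi * 5 * 4.2 * 0.3^2 * 0.23
= pi * 5 * 4.2 * 0.0900 * 0.23
= 1.3657

Q = 1.3657


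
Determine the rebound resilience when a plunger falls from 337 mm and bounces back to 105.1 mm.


Resilience = h_rebound / h_drop * 100
= 105.1 / 337 * 100
= 31.2%

31.2%


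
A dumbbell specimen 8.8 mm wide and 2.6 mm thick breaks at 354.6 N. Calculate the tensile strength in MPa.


Area = width * thickness = 8.8 * 2.6 = 22.88 mm^2
TS = force / area = 354.6 / 22.88 = 15.5 MPa

15.5 MPa


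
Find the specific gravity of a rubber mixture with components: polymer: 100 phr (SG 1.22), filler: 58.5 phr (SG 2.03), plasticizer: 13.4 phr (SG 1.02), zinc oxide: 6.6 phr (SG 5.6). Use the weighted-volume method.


Sum of weights = 178.5
Volume contributions:
  polymer: 100/1.22 = 81.9672
  filler: 58.5/2.03 = 28.8177
  plasticizer: 13.4/1.02 = 13.1373
  zinc oxide: 6.6/5.6 = 1.1786
Sum of volumes = 125.1008
SG = 178.5 / 125.1008 = 1.427

SG = 1.427


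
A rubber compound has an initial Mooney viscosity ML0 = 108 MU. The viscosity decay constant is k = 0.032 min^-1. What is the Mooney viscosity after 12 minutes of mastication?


ML = ML0 * exp(-k * t)
ML = 108 * exp(-0.032 * 12)
ML = 108 * 0.6811
ML = 73.56 MU

73.56 MU


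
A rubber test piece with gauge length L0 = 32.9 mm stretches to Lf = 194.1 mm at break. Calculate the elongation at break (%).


Elongation = (Lf - L0) / L0 * 100
= (194.1 - 32.9) / 32.9 * 100
= 161.2 / 32.9 * 100
= 490.0%

490.0%


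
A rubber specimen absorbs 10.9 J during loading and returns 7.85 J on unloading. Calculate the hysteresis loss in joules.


Hysteresis loss = loading - unloading
= 10.9 - 7.85
= 3.05 J

3.05 J


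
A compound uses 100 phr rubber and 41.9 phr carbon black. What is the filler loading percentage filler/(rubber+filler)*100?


Filler % = filler / (rubber + filler) * 100
= 41.9 / (100 + 41.9) * 100
= 41.9 / 141.9 * 100
= 29.53%

29.53%


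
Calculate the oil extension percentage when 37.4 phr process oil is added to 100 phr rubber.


Oil % = oil / (100 + oil) * 100
= 37.4 / (100 + 37.4) * 100
= 37.4 / 137.4 * 100
= 27.22%

27.22%


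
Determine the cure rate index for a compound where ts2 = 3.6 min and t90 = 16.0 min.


CRI = 100 / (t90 - ts2)
= 100 / (16.0 - 3.6)
= 100 / 12.4
= 8.06 min^-1

8.06 min^-1


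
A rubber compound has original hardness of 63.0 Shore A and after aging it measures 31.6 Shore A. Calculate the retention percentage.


Retention = aged / original * 100
= 31.6 / 63.0 * 100
= 50.2%

50.2%


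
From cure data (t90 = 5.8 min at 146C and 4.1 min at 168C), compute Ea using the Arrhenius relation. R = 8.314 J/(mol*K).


T1 = 419.15 K, T2 = 441.15 K
1/T1 - 1/T2 = 1.1898e-04
ln(t1/t2) = ln(5.8/4.1) = 0.3469
Ea = 8.314 * 0.3469 / 1.1898e-04 = 24238.7944 J/mol
Ea = 24.24 kJ/mol

24.24 kJ/mol


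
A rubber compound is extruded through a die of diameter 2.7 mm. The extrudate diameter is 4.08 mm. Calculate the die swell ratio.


Die swell ratio = D_extrudate / D_die
= 4.08 / 2.7
= 1.511

Die swell = 1.511


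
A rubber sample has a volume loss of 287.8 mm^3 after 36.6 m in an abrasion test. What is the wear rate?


Rate = volume_loss / distance
= 287.8 / 36.6
= 7.863 mm^3/m

7.863 mm^3/m


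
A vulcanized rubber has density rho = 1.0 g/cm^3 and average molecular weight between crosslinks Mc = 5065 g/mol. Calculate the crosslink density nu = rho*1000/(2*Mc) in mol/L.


nu = rho * 1000 / (2 * Mc)
nu = 1.0 * 1000 / (2 * 5065)
nu = 1000.0 / 10130
nu = 0.0987 mol/L

0.0987 mol/L


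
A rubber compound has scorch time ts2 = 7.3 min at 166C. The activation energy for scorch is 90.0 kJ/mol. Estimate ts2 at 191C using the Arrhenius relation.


Convert temperatures: T1 = 166 + 273.15 = 439.15 K, T2 = 191 + 273.15 = 464.15 K
ts2_new = 7.3 * exp(90000 / 8.314 * (1/464.15 - 1/439.15))
1/T2 - 1/T1 = -1.2265e-04
ts2_new = 1.94 min

1.94 min


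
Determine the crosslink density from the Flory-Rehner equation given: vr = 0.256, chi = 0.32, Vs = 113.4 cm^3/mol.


ln(1 - vr) = ln(1 - 0.256) = -0.2957
Numerator = -((-0.2957) + 0.256 + 0.32 * 0.256^2) = 0.0187
Denominator = 113.4 * (0.256^(1/3) - 0.256/2) = 57.4893
nu = 0.0187 / 57.4893 = 3.2602e-04 mol/cm^3

3.2602e-04 mol/cm^3


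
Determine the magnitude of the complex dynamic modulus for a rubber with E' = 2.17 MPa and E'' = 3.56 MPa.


|E*| = sqrt(E'^2 + E''^2)
= sqrt(2.17^2 + 3.56^2)
= sqrt(4.7089 + 12.6736)
= 4.169 MPa

4.169 MPa


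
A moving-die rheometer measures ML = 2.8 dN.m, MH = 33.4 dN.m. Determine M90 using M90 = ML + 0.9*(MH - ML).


M90 = ML + 0.9 * (MH - ML)
M90 = 2.8 + 0.9 * (33.4 - 2.8)
M90 = 2.8 + 0.9 * 30.6
M90 = 30.34 dN.m

30.34 dN.m


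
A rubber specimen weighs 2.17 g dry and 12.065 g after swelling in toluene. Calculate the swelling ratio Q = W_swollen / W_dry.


Q = W_swollen / W_dry
Q = 12.065 / 2.17
Q = 5.56

Q = 5.56


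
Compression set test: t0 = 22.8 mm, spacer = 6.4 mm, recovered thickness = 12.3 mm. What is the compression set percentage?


CS = (t0 - recovered) / (t0 - ts) * 100
= (22.8 - 12.3) / (22.8 - 6.4) * 100
= 10.5 / 16.4 * 100
= 64.0%

64.0%


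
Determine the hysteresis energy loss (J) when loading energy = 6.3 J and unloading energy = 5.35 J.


Hysteresis loss = loading - unloading
= 6.3 - 5.35
= 0.95 J

0.95 J


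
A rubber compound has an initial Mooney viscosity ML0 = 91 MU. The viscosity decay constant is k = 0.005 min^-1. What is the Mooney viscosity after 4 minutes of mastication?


ML = ML0 * exp(-k * t)
ML = 91 * exp(-0.005 * 4)
ML = 91 * 0.9802
ML = 89.2 MU

89.2 MU


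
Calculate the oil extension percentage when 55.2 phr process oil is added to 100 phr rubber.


Oil % = oil / (100 + oil) * 100
= 55.2 / (100 + 55.2) * 100
= 55.2 / 155.2 * 100
= 35.57%

35.57%


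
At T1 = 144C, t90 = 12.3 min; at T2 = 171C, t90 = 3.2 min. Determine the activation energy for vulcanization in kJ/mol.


T1 = 417.15 K, T2 = 444.15 K
1/T1 - 1/T2 = 1.4573e-04
ln(t1/t2) = ln(12.3/3.2) = 1.3464
Ea = 8.314 * 1.3464 / 1.4573e-04 = 76817.0990 J/mol
Ea = 76.82 kJ/mol

76.82 kJ/mol


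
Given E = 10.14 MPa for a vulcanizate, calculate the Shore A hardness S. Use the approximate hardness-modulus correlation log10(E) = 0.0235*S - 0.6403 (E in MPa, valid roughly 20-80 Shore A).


log10(E) = 0.0235*S - 0.6403  =>  S = (log10(E) + 0.6403) / 0.0235
log10(10.14) = 1.006038
S = (1.006038 + 0.6403) / 0.0235 = 1.646338 / 0.0235
S = 70.1

Shore A = 70.1


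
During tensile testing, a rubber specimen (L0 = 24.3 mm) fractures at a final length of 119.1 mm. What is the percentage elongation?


Elongation = (Lf - L0) / L0 * 100
= (119.1 - 24.3) / 24.3 * 100
= 94.8 / 24.3 * 100
= 390.1%

390.1%


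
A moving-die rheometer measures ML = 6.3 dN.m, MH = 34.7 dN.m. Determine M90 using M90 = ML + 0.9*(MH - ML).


M90 = ML + 0.9 * (MH - ML)
M90 = 6.3 + 0.9 * (34.7 - 6.3)
M90 = 6.3 + 0.9 * 28.4
M90 = 31.86 dN.m

31.86 dN.m


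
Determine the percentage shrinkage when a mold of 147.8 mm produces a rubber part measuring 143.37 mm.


Shrinkage = (mold - part) / mold * 100
= (147.8 - 143.37) / 147.8 * 100
= 4.43 / 147.8 * 100
= 3.0%

3.0%


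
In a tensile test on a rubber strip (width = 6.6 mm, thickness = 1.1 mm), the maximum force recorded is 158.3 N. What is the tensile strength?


Area = width * thickness = 6.6 * 1.1 = 7.26 mm^2
TS = force / area = 158.3 / 7.26 = 21.8 MPa

21.8 MPa


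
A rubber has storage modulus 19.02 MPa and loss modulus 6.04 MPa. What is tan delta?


tan delta = E'' / E'
= 6.04 / 19.02
= 0.3176

tan delta = 0.3176


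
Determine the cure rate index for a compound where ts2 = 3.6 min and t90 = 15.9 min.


CRI = 100 / (t90 - ts2)
= 100 / (15.9 - 3.6)
= 100 / 12.3
= 8.13 min^-1

8.13 min^-1


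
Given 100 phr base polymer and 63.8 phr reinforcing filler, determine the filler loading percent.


Filler % = filler / (rubber + filler) * 100
= 63.8 / (100 + 63.8) * 100
= 63.8 / 163.8 * 100
= 38.95%

38.95%


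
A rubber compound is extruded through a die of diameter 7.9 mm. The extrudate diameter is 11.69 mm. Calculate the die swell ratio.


Die swell ratio = D_extrudate / D_die
= 11.69 / 7.9
= 1.48

Die swell = 1.48


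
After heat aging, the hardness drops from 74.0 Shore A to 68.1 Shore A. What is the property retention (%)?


Retention = aged / original * 100
= 68.1 / 74.0 * 100
= 92.0%

92.0%


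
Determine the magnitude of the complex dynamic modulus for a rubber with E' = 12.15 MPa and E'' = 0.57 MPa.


|E*| = sqrt(E'^2 + E''^2)
= sqrt(12.15^2 + 0.57^2)
= sqrt(147.6225 + 0.3249)
= 12.163 MPa

12.163 MPa


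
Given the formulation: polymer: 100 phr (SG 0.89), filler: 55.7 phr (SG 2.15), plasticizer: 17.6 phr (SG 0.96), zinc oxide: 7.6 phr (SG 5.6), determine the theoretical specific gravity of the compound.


Sum of weights = 180.9
Volume contributions:
  polymer: 100/0.89 = 112.3596
  filler: 55.7/2.15 = 25.9070
  plasticizer: 17.6/0.96 = 18.3333
  zinc oxide: 7.6/5.6 = 1.3571
Sum of volumes = 157.9570
SG = 180.9 / 157.9570 = 1.145

SG = 1.145


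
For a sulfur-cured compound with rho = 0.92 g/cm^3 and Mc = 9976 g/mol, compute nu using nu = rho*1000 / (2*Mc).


nu = rho * 1000 / (2 * Mc)
nu = 0.92 * 1000 / (2 * 9976)
nu = 920.0 / 19952
nu = 0.0461 mol/L

0.0461 mol/L


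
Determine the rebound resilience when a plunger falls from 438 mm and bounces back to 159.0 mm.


Resilience = h_rebound / h_drop * 100
= 159.0 / 438 * 100
= 36.3%

36.3%


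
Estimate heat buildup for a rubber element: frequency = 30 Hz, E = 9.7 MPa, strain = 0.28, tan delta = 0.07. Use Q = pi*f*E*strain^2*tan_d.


Q = pi * f * E * strain^2 * tan_d
= pi * 30 * 9.7 * 0.28^2 * 0.07
= pi * 30 * 9.7 * 0.0784 * 0.07
= 5.0171

Q = 5.0171


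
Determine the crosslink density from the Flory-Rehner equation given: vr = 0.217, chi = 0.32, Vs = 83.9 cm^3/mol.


ln(1 - vr) = ln(1 - 0.217) = -0.2446
Numerator = -((-0.2446) + 0.217 + 0.32 * 0.217^2) = 0.0126
Denominator = 83.9 * (0.217^(1/3) - 0.217/2) = 41.3144
nu = 0.0126 / 41.3144 = 3.0387e-04 mol/cm^3

3.0387e-04 mol/cm^3


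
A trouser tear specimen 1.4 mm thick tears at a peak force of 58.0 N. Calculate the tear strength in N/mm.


Tear strength = force / thickness
= 58.0 / 1.4
= 41.43 N/mm

41.43 N/mm


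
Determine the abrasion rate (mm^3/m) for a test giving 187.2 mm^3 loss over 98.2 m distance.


Rate = volume_loss / distance
= 187.2 / 98.2
= 1.906 mm^3/m

1.906 mm^3/m


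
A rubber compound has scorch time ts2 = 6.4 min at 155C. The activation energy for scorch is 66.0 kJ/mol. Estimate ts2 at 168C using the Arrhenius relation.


Convert temperatures: T1 = 155 + 273.15 = 428.15 K, T2 = 168 + 273.15 = 441.15 K
ts2_new = 6.4 * exp(66000 / 8.314 * (1/441.15 - 1/428.15))
1/T2 - 1/T1 = -6.8827e-05
ts2_new = 3.71 min

3.71 min


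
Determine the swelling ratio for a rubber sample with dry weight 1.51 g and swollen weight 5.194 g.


Q = W_swollen / W_dry
Q = 5.194 / 1.51
Q = 3.44

Q = 3.44


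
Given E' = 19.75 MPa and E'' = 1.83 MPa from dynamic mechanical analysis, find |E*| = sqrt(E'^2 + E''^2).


|E*| = sqrt(E'^2 + E''^2)
= sqrt(19.75^2 + 1.83^2)
= sqrt(390.0625 + 3.3489)
= 19.835 MPa

19.835 MPa


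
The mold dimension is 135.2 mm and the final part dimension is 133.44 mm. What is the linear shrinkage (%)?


Shrinkage = (mold - part) / mold * 100
= (135.2 - 133.44) / 135.2 * 100
= 1.76 / 135.2 * 100
= 1.3%

1.3%


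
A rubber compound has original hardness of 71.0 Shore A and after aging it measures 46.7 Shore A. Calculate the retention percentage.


Retention = aged / original * 100
= 46.7 / 71.0 * 100
= 65.8%

65.8%


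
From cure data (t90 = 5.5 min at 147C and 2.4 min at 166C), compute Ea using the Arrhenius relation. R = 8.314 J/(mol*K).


T1 = 420.15 K, T2 = 439.15 K
1/T1 - 1/T2 = 1.0298e-04
ln(t1/t2) = ln(5.5/2.4) = 0.8293
Ea = 8.314 * 0.8293 / 1.0298e-04 = 66953.6916 J/mol
Ea = 66.95 kJ/mol

66.95 kJ/mol


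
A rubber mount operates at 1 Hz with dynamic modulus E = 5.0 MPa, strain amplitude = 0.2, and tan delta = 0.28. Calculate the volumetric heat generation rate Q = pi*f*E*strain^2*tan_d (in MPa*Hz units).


Q = pi * f * E * strain^2 * tan_d
= pi * 1 * 5.0 * 0.2^2 * 0.28
= pi * 1 * 5.0 * 0.0400 * 0.28
= 0.1759

Q = 0.1759


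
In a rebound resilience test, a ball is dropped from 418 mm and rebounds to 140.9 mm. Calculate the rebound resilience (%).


Resilience = h_rebound / h_drop * 100
= 140.9 / 418 * 100
= 33.7%

33.7%


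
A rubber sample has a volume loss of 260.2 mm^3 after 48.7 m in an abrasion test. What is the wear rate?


Rate = volume_loss / distance
= 260.2 / 48.7
= 5.343 mm^3/m

5.343 mm^3/m


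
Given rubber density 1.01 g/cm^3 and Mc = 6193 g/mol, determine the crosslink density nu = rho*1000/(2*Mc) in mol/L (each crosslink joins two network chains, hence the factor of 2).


nu = rho * 1000 / (2 * Mc)
nu = 1.01 * 1000 / (2 * 6193)
nu = 1010.0 / 12386
nu = 0.0815 mol/L

0.0815 mol/L


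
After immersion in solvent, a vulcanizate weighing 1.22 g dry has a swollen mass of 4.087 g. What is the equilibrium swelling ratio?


Q = W_swollen / W_dry
Q = 4.087 / 1.22
Q = 3.35

Q = 3.35


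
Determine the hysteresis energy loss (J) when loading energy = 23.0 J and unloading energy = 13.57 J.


Hysteresis loss = loading - unloading
= 23.0 - 13.57
= 9.43 J

9.43 J


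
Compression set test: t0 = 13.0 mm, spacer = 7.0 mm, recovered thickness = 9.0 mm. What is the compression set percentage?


CS = (t0 - recovered) / (t0 - ts) * 100
= (13.0 - 9.0) / (13.0 - 7.0) * 100
= 4.0 / 6.0 * 100
= 66.7%

66.7%


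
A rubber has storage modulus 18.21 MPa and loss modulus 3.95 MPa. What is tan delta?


tan delta = E'' / E'
= 3.95 / 18.21
= 0.2169

tan delta = 0.2169


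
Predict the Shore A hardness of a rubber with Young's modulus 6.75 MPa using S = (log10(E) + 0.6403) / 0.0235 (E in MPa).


log10(E) = 0.0235*S - 0.6403  =>  S = (log10(E) + 0.6403) / 0.0235
log10(6.75) = 0.829304
S = (0.829304 + 0.6403) / 0.0235 = 1.469604 / 0.0235
S = 62.5

Shore A = 62.5


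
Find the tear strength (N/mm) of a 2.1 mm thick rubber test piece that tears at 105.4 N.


Tear strength = force / thickness
= 105.4 / 2.1
= 50.19 N/mm

50.19 N/mm


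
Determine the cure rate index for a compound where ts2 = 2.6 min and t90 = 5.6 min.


CRI = 100 / (t90 - ts2)
= 100 / (5.6 - 2.6)
= 100 / 3.0
= 33.33 min^-1

33.33 min^-1


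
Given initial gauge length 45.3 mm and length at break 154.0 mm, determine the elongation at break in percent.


Elongation = (Lf - L0) / L0 * 100
= (154.0 - 45.3) / 45.3 * 100
= 108.7 / 45.3 * 100
= 240.0%

240.0%


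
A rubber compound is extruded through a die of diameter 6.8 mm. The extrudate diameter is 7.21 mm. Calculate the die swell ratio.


Die swell ratio = D_extrudate / D_die
= 7.21 / 6.8
= 1.06

Die swell = 1.06


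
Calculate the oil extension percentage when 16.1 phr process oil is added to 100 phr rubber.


Oil % = oil / (100 + oil) * 100
= 16.1 / (100 + 16.1) * 100
= 16.1 / 116.1 * 100
= 13.87%

13.87%


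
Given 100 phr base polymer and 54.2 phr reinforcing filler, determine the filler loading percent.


Filler % = filler / (rubber + filler) * 100
= 54.2 / (100 + 54.2) * 100
= 54.2 / 154.2 * 100
= 35.15%

35.15%


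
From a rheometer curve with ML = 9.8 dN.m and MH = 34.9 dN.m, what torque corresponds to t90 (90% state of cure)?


M90 = ML + 0.9 * (MH - ML)
M90 = 9.8 + 0.9 * (34.9 - 9.8)
M90 = 9.8 + 0.9 * 25.1
M90 = 32.39 dN.m

32.39 dN.m


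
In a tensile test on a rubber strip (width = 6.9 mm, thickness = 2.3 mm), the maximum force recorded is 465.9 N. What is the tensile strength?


Area = width * thickness = 6.9 * 2.3 = 15.87 mm^2
TS = force / area = 465.9 / 15.87 = 29.36 MPa

29.36 MPa


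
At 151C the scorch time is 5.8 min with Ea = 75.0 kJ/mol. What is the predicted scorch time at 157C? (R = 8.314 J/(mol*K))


Convert temperatures: T1 = 151 + 273.15 = 424.15 K, T2 = 157 + 273.15 = 430.15 K
ts2_new = 5.8 * exp(75000 / 8.314 * (1/430.15 - 1/424.15))
1/T2 - 1/T1 = -3.2886e-05
ts2_new = 4.31 min

4.31 min


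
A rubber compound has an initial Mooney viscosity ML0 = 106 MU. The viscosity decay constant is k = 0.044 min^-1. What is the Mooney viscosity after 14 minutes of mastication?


ML = ML0 * exp(-k * t)
ML = 106 * exp(-0.044 * 14)
ML = 106 * 0.5401
ML = 57.25 MU

57.25 MU


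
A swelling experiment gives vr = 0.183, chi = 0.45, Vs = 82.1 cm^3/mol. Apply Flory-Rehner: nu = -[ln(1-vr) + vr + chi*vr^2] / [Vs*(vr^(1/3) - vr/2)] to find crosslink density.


ln(1 - vr) = ln(1 - 0.183) = -0.2021
Numerator = -((-0.2021) + 0.183 + 0.45 * 0.183^2) = 0.0040
Denominator = 82.1 * (0.183^(1/3) - 0.183/2) = 39.0994
nu = 0.0040 / 39.0994 = 1.0348e-04 mol/cm^3

1.0348e-04 mol/cm^3


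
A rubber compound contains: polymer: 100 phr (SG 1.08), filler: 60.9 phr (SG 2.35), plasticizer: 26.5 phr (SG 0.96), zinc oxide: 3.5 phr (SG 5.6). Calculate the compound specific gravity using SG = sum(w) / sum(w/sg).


Sum of weights = 190.9
Volume contributions:
  polymer: 100/1.08 = 92.5926
  filler: 60.9/2.35 = 25.9149
  plasticizer: 26.5/0.96 = 27.6042
  zinc oxide: 3.5/5.6 = 0.6250
Sum of volumes = 146.7367
SG = 190.9 / 146.7367 = 1.301

SG = 1.301


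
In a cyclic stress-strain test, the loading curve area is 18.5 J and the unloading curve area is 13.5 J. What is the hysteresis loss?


Hysteresis loss = loading - unloading
= 18.5 - 13.5
= 5.0 J

5.0 J


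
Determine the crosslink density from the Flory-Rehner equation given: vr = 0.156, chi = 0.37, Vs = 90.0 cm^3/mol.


ln(1 - vr) = ln(1 - 0.156) = -0.1696
Numerator = -((-0.1696) + 0.156 + 0.37 * 0.156^2) = 0.0046
Denominator = 90.0 * (0.156^(1/3) - 0.156/2) = 41.4289
nu = 0.0046 / 41.4289 = 1.1100e-04 mol/cm^3

1.1100e-04 mol/cm^3


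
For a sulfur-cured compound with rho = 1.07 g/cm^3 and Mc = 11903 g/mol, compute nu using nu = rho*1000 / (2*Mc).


nu = rho * 1000 / (2 * Mc)
nu = 1.07 * 1000 / (2 * 11903)
nu = 1070.0 / 23806
nu = 0.0449 mol/L

0.0449 mol/L


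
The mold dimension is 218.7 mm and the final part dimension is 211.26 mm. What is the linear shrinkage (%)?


Shrinkage = (mold - part) / mold * 100
= (218.7 - 211.26) / 218.7 * 100
= 7.44 / 218.7 * 100
= 3.4%

3.4%


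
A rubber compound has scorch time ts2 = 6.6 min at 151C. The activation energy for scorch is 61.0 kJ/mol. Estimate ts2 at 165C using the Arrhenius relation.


Convert temperatures: T1 = 151 + 273.15 = 424.15 K, T2 = 165 + 273.15 = 438.15 K
ts2_new = 6.6 * exp(61000 / 8.314 * (1/438.15 - 1/424.15))
1/T2 - 1/T1 = -7.5333e-05
ts2_new = 3.8 min

3.8 min
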